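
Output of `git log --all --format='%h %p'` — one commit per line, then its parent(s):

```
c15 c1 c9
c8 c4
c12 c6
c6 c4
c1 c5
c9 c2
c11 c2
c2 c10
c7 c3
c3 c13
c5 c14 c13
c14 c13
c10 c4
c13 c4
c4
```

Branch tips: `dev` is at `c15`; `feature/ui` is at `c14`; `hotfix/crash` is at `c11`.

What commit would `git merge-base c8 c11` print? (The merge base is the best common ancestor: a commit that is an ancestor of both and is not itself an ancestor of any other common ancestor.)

c4

Ancestors of c8: {c4, c8}.
Ancestors of c11: {c10, c11, c2, c4}.
Common ancestors: {c4}.
The only common ancestor is c4, so it is the merge base.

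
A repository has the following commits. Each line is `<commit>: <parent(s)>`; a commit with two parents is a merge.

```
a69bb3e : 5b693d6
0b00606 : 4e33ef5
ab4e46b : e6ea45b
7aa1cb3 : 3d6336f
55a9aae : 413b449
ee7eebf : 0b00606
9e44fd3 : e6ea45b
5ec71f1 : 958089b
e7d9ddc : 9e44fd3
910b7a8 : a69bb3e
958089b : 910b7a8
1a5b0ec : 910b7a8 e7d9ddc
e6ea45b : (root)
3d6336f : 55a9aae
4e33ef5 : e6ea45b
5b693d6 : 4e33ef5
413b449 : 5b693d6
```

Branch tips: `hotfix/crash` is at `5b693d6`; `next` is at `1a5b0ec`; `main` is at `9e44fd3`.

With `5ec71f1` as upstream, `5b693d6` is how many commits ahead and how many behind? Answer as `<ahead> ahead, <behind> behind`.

Reachable from 5b693d6: {4e33ef5, 5b693d6, e6ea45b}.
Reachable from 5ec71f1: {4e33ef5, 5b693d6, 5ec71f1, 910b7a8, 958089b, a69bb3e, e6ea45b}.
Only in 5b693d6's history (ahead): {} — 0.
Only in 5ec71f1's history (behind): {5ec71f1, 910b7a8, 958089b, a69bb3e} — 4.

0 ahead, 4 behind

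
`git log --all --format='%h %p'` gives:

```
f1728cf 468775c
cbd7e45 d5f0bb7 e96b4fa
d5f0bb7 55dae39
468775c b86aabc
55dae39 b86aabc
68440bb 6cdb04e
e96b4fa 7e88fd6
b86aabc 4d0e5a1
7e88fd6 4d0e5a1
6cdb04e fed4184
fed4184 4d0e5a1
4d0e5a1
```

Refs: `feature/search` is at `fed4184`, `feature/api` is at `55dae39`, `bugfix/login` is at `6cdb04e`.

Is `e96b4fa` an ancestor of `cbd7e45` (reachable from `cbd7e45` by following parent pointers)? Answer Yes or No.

Yes

Ancestors of cbd7e45 (commits reachable by following parents): {4d0e5a1, 55dae39, 7e88fd6, b86aabc, cbd7e45, d5f0bb7, e96b4fa}.
e96b4fa is in that set, so it is an ancestor of cbd7e45.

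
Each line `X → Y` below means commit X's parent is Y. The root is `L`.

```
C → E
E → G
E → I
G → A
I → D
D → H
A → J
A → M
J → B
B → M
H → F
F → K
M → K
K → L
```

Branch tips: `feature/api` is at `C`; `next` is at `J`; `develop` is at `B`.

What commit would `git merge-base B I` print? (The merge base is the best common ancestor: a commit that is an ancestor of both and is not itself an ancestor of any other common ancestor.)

Ancestors of B: {B, K, L, M}.
Ancestors of I: {D, F, H, I, K, L}.
Common ancestors: {K, L}.
Among these, K is not an ancestor of any other common ancestor — it is the merge base.

K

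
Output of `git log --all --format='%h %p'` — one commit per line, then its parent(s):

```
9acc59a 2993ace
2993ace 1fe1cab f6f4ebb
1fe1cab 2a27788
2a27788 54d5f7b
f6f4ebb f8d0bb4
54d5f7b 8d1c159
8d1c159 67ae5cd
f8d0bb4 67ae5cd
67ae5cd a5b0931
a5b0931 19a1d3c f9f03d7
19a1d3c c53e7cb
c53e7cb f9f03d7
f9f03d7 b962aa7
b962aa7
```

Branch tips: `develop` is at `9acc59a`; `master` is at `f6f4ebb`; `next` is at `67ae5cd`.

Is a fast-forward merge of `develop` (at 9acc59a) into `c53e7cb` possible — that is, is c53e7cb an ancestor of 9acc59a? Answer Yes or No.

Yes

A fast-forward from c53e7cb to 9acc59a is possible iff c53e7cb is an ancestor of 9acc59a.
Ancestors of 9acc59a: {19a1d3c, 1fe1cab, 2993ace, 2a27788, 54d5f7b, 67ae5cd, 8d1c159, 9acc59a, a5b0931, b962aa7, c53e7cb, f6f4ebb, f8d0bb4, f9f03d7}.
c53e7cb is among them, so fast-forward is possible.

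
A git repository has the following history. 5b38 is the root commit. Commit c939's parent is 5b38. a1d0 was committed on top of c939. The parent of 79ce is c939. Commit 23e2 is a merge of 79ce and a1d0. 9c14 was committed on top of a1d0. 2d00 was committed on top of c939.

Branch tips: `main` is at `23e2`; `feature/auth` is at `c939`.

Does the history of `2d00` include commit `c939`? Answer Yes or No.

Yes

Ancestors of 2d00 (commits reachable by following parents): {2d00, 5b38, c939}.
c939 is in that set, so it is an ancestor of 2d00.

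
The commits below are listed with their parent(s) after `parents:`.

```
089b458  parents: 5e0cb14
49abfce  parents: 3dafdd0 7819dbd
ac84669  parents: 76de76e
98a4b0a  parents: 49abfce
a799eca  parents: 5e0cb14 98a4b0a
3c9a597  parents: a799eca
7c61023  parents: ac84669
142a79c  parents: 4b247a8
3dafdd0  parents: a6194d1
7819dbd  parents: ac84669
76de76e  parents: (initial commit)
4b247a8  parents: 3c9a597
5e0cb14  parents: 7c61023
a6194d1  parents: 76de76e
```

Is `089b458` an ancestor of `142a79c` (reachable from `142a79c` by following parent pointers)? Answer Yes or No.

Ancestors of 142a79c: {142a79c, 3c9a597, 3dafdd0, 49abfce, 4b247a8, 5e0cb14, 76de76e, 7819dbd, 7c61023, 98a4b0a, a6194d1, a799eca, ac84669}.
089b458 is not in that set, so it is not an ancestor of 142a79c.

No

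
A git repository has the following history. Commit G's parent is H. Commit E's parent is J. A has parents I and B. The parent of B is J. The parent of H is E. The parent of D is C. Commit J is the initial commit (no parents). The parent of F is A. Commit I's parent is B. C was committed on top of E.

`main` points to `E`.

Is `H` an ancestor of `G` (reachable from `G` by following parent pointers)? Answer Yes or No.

Yes

Ancestors of G (commits reachable by following parents): {E, G, H, J}.
H is in that set, so it is an ancestor of G.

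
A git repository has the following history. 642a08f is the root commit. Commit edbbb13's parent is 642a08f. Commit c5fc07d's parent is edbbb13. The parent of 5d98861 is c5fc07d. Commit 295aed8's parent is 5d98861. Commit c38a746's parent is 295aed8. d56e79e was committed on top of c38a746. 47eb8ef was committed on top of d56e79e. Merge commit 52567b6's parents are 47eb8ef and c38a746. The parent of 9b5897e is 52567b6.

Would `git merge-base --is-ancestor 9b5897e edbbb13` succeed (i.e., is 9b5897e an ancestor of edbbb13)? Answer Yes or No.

No

Ancestors of edbbb13: {642a08f, edbbb13}.
9b5897e is not in that set, so it is not an ancestor of edbbb13.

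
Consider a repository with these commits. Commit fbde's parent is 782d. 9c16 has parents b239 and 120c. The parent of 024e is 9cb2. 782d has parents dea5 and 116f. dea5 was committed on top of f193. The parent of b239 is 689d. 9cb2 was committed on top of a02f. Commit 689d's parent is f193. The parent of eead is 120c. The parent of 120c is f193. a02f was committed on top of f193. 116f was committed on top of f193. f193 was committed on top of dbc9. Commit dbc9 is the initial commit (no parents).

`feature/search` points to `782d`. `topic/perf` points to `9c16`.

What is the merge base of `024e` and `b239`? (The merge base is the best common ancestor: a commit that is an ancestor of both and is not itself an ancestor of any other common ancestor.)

f193

Ancestors of 024e: {024e, 9cb2, a02f, dbc9, f193}.
Ancestors of b239: {689d, b239, dbc9, f193}.
Common ancestors: {dbc9, f193}.
Among these, f193 is not an ancestor of any other common ancestor — it is the merge base.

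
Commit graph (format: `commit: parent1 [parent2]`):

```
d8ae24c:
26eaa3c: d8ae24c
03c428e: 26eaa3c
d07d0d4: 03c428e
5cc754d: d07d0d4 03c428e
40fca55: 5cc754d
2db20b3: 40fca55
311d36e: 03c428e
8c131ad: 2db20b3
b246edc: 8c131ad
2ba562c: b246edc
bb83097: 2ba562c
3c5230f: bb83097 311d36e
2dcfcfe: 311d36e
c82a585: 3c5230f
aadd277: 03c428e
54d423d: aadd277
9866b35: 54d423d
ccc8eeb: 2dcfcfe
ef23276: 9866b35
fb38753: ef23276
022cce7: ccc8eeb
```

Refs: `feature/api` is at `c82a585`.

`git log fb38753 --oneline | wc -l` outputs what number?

8

Walking parent pointers from fb38753: reachable set = {03c428e, 26eaa3c, 54d423d, 9866b35, aadd277, d8ae24c, ef23276, fb38753}.
That is 8 commits.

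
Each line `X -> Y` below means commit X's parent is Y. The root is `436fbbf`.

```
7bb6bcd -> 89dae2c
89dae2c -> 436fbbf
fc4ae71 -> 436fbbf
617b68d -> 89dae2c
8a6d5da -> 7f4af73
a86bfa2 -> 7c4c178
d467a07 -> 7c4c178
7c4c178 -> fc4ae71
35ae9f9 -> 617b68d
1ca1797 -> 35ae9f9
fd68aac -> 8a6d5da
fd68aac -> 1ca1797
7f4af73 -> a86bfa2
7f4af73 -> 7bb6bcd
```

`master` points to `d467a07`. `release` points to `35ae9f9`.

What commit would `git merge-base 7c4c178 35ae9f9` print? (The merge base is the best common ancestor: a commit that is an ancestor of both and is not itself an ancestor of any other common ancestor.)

Ancestors of 7c4c178: {436fbbf, 7c4c178, fc4ae71}.
Ancestors of 35ae9f9: {35ae9f9, 436fbbf, 617b68d, 89dae2c}.
Common ancestors: {436fbbf}.
The only common ancestor is 436fbbf, so it is the merge base.

436fbbf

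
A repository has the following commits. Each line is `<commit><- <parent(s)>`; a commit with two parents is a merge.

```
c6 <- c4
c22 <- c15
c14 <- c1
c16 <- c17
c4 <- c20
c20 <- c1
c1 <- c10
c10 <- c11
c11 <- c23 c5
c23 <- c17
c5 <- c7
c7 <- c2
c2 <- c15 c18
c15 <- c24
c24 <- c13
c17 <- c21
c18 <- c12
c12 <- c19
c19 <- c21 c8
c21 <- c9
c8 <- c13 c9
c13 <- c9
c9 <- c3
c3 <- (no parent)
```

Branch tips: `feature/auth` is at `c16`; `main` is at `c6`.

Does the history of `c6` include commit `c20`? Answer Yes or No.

Ancestors of c6 (commits reachable by following parents): {c1, c10, c11, c12, c13, c15, c17, c18, c19, c2, c20, c21, c23, c24, c3, c4, c5, c6, c7, c8, c9}.
c20 is in that set, so it is an ancestor of c6.

Yes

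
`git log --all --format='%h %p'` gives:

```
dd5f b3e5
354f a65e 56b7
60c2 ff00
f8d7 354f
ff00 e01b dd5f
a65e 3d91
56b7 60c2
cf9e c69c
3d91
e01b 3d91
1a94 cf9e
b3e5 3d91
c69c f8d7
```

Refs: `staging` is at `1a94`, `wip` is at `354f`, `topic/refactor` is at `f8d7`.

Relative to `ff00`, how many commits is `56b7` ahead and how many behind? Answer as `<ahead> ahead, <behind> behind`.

Reachable from 56b7: {3d91, 56b7, 60c2, b3e5, dd5f, e01b, ff00}.
Reachable from ff00: {3d91, b3e5, dd5f, e01b, ff00}.
Only in 56b7's history (ahead): {56b7, 60c2} — 2.
Only in ff00's history (behind): {} — 0.

2 ahead, 0 behind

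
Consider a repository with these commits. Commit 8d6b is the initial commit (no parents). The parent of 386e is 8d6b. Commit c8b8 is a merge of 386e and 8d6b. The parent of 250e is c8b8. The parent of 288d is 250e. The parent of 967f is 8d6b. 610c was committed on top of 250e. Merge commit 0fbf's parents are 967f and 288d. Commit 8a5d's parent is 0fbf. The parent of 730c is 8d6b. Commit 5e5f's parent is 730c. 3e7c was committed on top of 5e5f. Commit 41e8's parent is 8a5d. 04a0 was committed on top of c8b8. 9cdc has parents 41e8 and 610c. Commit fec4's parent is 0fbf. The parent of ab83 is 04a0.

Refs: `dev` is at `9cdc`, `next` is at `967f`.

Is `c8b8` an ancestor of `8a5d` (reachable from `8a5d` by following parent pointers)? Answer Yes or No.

Yes

Ancestors of 8a5d (commits reachable by following parents): {0fbf, 250e, 288d, 386e, 8a5d, 8d6b, 967f, c8b8}.
c8b8 is in that set, so it is an ancestor of 8a5d.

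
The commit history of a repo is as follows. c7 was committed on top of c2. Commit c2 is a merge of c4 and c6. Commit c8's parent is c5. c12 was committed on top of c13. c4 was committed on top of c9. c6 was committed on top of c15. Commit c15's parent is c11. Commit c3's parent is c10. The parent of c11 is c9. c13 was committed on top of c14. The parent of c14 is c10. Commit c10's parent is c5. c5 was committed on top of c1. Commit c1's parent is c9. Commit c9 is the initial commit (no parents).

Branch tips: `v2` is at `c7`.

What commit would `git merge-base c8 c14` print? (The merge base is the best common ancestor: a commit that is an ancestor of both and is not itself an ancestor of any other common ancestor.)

c5

Ancestors of c8: {c1, c5, c8, c9}.
Ancestors of c14: {c1, c10, c14, c5, c9}.
Common ancestors: {c1, c5, c9}.
Among these, c5 is not an ancestor of any other common ancestor — it is the merge base.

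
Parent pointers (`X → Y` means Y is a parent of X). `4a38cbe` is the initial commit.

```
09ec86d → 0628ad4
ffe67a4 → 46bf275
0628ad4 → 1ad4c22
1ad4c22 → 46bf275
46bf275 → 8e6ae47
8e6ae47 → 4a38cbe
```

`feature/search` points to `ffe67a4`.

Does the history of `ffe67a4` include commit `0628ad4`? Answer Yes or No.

No

Ancestors of ffe67a4: {46bf275, 4a38cbe, 8e6ae47, ffe67a4}.
0628ad4 is not in that set, so it is not an ancestor of ffe67a4.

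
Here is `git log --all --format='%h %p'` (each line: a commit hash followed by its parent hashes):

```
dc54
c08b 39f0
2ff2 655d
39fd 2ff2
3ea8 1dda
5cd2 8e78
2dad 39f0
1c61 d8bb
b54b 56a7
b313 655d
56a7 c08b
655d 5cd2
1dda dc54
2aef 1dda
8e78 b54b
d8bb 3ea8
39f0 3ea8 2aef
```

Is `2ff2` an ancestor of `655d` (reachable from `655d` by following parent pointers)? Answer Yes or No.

No

Ancestors of 655d: {1dda, 2aef, 39f0, 3ea8, 56a7, 5cd2, 655d, 8e78, b54b, c08b, dc54}.
2ff2 is not in that set, so it is not an ancestor of 655d.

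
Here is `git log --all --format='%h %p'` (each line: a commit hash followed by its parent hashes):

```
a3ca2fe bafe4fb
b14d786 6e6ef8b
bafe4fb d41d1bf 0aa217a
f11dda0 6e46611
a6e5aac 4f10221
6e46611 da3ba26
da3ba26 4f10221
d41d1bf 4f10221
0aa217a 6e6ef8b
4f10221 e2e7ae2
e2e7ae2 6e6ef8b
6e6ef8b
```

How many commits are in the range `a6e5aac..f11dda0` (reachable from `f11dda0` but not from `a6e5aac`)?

3

Reachable from f11dda0: {4f10221, 6e46611, 6e6ef8b, da3ba26, e2e7ae2, f11dda0}.
Reachable from a6e5aac: {4f10221, 6e6ef8b, a6e5aac, e2e7ae2}.
In f11dda0's history but not a6e5aac's: {6e46611, da3ba26, f11dda0} — 3 commits.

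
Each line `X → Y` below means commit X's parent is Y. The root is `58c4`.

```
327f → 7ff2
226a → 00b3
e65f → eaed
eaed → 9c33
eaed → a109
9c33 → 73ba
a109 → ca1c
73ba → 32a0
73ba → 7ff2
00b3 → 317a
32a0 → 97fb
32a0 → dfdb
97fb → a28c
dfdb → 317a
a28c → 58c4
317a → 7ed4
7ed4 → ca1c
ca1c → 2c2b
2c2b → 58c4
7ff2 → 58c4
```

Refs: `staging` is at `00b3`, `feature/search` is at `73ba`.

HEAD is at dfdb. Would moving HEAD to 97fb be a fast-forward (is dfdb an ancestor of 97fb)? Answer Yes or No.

A fast-forward from dfdb to 97fb is possible iff dfdb is an ancestor of 97fb.
Ancestors of 97fb: {58c4, 97fb, a28c}.
dfdb is not among them, so fast-forward is not possible.

No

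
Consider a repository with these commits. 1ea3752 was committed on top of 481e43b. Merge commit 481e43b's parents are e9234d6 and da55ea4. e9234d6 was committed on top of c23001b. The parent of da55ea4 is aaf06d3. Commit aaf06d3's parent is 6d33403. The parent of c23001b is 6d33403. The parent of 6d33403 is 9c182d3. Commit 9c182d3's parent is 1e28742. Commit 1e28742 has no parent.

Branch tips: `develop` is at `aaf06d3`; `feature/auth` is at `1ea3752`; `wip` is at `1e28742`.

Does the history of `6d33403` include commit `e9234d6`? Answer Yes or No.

Ancestors of 6d33403: {1e28742, 6d33403, 9c182d3}.
e9234d6 is not in that set, so it is not an ancestor of 6d33403.

No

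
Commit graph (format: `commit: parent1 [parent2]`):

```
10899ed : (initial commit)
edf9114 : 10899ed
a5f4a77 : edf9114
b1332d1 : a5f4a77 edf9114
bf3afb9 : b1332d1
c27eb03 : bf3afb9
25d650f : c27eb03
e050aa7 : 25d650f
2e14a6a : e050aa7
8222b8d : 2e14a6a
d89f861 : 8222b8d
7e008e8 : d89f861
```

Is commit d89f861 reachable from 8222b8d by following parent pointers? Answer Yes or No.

Ancestors of 8222b8d: {10899ed, 25d650f, 2e14a6a, 8222b8d, a5f4a77, b1332d1, bf3afb9, c27eb03, e050aa7, edf9114}.
d89f861 is not in that set, so it is not an ancestor of 8222b8d.

No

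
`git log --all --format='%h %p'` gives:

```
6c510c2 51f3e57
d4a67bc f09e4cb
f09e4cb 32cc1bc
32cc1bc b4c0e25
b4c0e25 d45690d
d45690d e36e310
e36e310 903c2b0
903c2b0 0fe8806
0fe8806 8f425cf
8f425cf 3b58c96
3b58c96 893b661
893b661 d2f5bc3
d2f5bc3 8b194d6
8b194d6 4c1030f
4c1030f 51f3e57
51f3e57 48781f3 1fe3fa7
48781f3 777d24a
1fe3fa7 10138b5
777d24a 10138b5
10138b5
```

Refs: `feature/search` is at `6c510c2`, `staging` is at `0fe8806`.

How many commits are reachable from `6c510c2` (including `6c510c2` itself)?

6

Walking parent pointers from 6c510c2: reachable set = {10138b5, 1fe3fa7, 48781f3, 51f3e57, 6c510c2, 777d24a}.
That is 6 commits.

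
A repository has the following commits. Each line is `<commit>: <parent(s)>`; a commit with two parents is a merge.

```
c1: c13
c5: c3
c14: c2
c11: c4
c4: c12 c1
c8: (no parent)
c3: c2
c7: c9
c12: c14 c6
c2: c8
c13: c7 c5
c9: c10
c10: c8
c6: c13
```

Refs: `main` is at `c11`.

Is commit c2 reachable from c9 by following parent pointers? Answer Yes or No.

No

Ancestors of c9: {c10, c8, c9}.
c2 is not in that set, so it is not an ancestor of c9.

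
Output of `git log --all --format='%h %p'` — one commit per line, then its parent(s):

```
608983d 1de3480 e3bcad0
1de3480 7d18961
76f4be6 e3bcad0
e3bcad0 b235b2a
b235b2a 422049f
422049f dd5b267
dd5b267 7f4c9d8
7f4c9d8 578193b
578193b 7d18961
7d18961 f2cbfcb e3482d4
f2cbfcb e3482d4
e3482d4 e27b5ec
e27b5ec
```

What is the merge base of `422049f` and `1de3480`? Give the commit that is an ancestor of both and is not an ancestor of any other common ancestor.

7d18961

Ancestors of 422049f: {422049f, 578193b, 7d18961, 7f4c9d8, dd5b267, e27b5ec, e3482d4, f2cbfcb}.
Ancestors of 1de3480: {1de3480, 7d18961, e27b5ec, e3482d4, f2cbfcb}.
Common ancestors: {7d18961, e27b5ec, e3482d4, f2cbfcb}.
Among these, 7d18961 is not an ancestor of any other common ancestor — it is the merge base.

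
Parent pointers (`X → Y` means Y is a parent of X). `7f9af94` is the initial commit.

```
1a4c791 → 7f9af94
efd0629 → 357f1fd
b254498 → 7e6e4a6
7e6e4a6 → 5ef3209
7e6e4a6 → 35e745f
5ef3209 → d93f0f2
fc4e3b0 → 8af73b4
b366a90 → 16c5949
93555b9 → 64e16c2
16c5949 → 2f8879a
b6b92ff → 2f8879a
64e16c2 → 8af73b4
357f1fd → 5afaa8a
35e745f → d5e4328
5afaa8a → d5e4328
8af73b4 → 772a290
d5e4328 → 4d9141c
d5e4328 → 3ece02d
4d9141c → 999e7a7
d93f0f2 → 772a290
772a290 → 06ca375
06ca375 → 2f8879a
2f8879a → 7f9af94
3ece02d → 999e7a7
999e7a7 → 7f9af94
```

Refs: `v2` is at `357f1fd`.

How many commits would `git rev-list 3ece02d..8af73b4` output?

4

Reachable from 8af73b4: {06ca375, 2f8879a, 772a290, 7f9af94, 8af73b4}.
Reachable from 3ece02d: {3ece02d, 7f9af94, 999e7a7}.
In 8af73b4's history but not 3ece02d's: {06ca375, 2f8879a, 772a290, 8af73b4} — 4 commits.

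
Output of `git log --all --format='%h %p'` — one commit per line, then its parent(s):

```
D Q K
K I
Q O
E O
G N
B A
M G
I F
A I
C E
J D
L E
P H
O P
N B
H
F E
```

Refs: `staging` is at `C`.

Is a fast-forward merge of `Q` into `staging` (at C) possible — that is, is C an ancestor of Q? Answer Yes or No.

No

A fast-forward from C to Q is possible iff C is an ancestor of Q.
Ancestors of Q: {H, O, P, Q}.
C is not among them, so fast-forward is not possible.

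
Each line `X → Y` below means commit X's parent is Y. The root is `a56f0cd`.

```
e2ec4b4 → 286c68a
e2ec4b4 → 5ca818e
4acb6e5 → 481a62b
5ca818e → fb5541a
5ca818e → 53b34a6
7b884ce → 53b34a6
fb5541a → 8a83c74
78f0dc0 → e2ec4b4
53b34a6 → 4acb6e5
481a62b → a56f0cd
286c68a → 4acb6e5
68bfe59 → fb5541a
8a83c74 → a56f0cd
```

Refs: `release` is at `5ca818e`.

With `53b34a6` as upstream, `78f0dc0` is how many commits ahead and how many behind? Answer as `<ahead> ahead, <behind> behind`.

Reachable from 78f0dc0: {286c68a, 481a62b, 4acb6e5, 53b34a6, 5ca818e, 78f0dc0, 8a83c74, a56f0cd, e2ec4b4, fb5541a}.
Reachable from 53b34a6: {481a62b, 4acb6e5, 53b34a6, a56f0cd}.
Only in 78f0dc0's history (ahead): {286c68a, 5ca818e, 78f0dc0, 8a83c74, e2ec4b4, fb5541a} — 6.
Only in 53b34a6's history (behind): {} — 0.

6 ahead, 0 behind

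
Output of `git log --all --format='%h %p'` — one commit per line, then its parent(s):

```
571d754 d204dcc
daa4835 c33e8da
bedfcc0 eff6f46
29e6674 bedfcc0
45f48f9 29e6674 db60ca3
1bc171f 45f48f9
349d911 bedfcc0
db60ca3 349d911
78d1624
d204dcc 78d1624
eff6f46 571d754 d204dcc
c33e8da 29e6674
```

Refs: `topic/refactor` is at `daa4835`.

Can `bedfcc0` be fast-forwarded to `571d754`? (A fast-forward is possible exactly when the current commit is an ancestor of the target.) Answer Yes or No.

A fast-forward from bedfcc0 to 571d754 is possible iff bedfcc0 is an ancestor of 571d754.
Ancestors of 571d754: {571d754, 78d1624, d204dcc}.
bedfcc0 is not among them, so fast-forward is not possible.

No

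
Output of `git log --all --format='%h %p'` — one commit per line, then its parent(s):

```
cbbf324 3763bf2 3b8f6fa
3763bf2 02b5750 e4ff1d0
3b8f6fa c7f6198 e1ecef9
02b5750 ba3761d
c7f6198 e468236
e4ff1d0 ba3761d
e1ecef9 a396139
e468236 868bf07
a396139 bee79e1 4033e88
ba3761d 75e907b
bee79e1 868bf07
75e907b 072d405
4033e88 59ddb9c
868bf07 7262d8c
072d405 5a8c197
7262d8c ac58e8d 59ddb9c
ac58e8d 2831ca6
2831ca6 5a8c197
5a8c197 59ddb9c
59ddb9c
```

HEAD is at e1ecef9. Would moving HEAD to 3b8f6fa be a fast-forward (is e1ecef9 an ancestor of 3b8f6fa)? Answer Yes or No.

Yes

A fast-forward from e1ecef9 to 3b8f6fa is possible iff e1ecef9 is an ancestor of 3b8f6fa.
Ancestors of 3b8f6fa: {2831ca6, 3b8f6fa, 4033e88, 59ddb9c, 5a8c197, 7262d8c, 868bf07, a396139, ac58e8d, bee79e1, c7f6198, e1ecef9, e468236}.
e1ecef9 is among them, so fast-forward is possible.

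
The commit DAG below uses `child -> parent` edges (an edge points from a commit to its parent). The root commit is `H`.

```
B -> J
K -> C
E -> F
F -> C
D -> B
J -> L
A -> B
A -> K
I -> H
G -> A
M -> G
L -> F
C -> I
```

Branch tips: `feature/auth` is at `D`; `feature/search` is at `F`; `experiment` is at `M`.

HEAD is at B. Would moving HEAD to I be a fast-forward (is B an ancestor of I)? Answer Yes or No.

A fast-forward from B to I is possible iff B is an ancestor of I.
Ancestors of I: {H, I}.
B is not among them, so fast-forward is not possible.

No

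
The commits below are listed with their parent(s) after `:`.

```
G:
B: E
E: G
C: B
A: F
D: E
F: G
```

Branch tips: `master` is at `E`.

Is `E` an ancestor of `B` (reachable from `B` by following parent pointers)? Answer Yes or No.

Ancestors of B (commits reachable by following parents): {B, E, G}.
E is in that set, so it is an ancestor of B.

Yes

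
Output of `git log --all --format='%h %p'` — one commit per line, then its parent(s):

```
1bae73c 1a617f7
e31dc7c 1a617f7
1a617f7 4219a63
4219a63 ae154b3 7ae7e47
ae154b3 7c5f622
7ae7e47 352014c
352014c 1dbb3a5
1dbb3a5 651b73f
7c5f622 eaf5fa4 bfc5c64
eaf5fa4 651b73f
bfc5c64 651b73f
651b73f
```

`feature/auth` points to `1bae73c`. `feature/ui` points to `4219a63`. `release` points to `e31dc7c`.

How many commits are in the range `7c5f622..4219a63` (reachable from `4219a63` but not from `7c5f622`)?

5

Reachable from 4219a63: {1dbb3a5, 352014c, 4219a63, 651b73f, 7ae7e47, 7c5f622, ae154b3, bfc5c64, eaf5fa4}.
Reachable from 7c5f622: {651b73f, 7c5f622, bfc5c64, eaf5fa4}.
In 4219a63's history but not 7c5f622's: {1dbb3a5, 352014c, 4219a63, 7ae7e47, ae154b3} — 5 commits.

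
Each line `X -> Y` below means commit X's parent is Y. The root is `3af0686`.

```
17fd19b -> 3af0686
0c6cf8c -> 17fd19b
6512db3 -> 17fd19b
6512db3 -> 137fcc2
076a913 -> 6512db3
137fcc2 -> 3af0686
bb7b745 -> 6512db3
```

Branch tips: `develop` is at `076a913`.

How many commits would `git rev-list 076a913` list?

Walking parent pointers from 076a913: reachable set = {076a913, 137fcc2, 17fd19b, 3af0686, 6512db3}.
That is 5 commits.

5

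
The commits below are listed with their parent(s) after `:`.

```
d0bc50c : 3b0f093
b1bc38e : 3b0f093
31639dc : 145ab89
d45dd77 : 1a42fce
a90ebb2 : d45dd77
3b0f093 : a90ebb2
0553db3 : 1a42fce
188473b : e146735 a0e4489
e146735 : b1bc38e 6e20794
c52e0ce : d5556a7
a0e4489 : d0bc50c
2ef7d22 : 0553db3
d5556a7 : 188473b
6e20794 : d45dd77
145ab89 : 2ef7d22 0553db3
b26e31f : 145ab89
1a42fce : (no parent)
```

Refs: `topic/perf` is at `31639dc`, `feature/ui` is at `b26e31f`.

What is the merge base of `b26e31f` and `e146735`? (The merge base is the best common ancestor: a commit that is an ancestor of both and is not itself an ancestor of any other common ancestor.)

Ancestors of b26e31f: {0553db3, 145ab89, 1a42fce, 2ef7d22, b26e31f}.
Ancestors of e146735: {1a42fce, 3b0f093, 6e20794, a90ebb2, b1bc38e, d45dd77, e146735}.
Common ancestors: {1a42fce}.
The only common ancestor is 1a42fce, so it is the merge base.

1a42fce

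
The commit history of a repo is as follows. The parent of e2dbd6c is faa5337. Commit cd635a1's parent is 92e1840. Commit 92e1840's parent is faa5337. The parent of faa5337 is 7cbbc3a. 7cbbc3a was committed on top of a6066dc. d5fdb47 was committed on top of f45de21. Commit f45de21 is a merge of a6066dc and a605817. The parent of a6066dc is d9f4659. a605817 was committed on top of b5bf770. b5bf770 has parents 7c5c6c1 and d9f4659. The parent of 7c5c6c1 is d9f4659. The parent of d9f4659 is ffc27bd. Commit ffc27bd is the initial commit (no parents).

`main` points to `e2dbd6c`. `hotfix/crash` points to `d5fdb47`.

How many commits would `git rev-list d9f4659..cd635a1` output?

Reachable from cd635a1: {7cbbc3a, 92e1840, a6066dc, cd635a1, d9f4659, faa5337, ffc27bd}.
Reachable from d9f4659: {d9f4659, ffc27bd}.
In cd635a1's history but not d9f4659's: {7cbbc3a, 92e1840, a6066dc, cd635a1, faa5337} — 5 commits.

5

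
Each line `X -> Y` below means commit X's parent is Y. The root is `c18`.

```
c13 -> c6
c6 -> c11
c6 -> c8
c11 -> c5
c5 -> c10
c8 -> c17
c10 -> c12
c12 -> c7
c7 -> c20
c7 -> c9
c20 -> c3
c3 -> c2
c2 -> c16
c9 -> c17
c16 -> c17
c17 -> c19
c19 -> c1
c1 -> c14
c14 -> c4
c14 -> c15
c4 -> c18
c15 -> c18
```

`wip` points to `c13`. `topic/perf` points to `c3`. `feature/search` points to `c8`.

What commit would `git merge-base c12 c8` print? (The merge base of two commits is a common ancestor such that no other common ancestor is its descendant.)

Ancestors of c12: {c1, c12, c14, c15, c16, c17, c18, c19, c2, c20, c3, c4, c7, c9}.
Ancestors of c8: {c1, c14, c15, c17, c18, c19, c4, c8}.
Common ancestors: {c1, c14, c15, c17, c18, c19, c4}.
Among these, c17 is not an ancestor of any other common ancestor — it is the merge base.

c17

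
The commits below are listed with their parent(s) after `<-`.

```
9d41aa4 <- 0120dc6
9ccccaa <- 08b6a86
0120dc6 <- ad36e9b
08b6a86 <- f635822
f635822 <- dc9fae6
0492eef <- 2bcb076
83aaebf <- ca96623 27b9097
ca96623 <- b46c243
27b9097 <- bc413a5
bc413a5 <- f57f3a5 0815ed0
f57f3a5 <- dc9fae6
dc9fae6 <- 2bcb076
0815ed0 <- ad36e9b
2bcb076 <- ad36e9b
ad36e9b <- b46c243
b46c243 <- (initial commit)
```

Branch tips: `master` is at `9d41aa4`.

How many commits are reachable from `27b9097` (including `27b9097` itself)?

8

Walking parent pointers from 27b9097: reachable set = {0815ed0, 27b9097, 2bcb076, ad36e9b, b46c243, bc413a5, dc9fae6, f57f3a5}.
That is 8 commits.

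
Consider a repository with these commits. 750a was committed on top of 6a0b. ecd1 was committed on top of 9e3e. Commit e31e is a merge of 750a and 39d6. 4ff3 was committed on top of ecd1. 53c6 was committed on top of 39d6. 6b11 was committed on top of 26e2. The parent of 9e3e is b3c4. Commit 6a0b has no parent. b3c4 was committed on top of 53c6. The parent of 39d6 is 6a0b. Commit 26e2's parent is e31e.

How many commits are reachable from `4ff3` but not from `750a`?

6

Reachable from 4ff3: {39d6, 4ff3, 53c6, 6a0b, 9e3e, b3c4, ecd1}.
Reachable from 750a: {6a0b, 750a}.
In 4ff3's history but not 750a's: {39d6, 4ff3, 53c6, 9e3e, b3c4, ecd1} — 6 commits.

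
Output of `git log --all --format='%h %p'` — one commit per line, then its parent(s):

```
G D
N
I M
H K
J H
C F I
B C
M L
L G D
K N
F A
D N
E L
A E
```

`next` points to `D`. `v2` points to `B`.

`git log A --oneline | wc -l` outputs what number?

6

Walking parent pointers from A: reachable set = {A, D, E, G, L, N}.
That is 6 commits.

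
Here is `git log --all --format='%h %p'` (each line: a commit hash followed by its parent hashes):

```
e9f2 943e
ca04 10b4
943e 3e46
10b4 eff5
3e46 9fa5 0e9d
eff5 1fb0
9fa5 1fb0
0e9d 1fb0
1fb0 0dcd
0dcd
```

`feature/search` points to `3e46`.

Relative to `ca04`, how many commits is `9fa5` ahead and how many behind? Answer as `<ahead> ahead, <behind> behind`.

Reachable from 9fa5: {0dcd, 1fb0, 9fa5}.
Reachable from ca04: {0dcd, 10b4, 1fb0, ca04, eff5}.
Only in 9fa5's history (ahead): {9fa5} — 1.
Only in ca04's history (behind): {10b4, ca04, eff5} — 3.

1 ahead, 3 behind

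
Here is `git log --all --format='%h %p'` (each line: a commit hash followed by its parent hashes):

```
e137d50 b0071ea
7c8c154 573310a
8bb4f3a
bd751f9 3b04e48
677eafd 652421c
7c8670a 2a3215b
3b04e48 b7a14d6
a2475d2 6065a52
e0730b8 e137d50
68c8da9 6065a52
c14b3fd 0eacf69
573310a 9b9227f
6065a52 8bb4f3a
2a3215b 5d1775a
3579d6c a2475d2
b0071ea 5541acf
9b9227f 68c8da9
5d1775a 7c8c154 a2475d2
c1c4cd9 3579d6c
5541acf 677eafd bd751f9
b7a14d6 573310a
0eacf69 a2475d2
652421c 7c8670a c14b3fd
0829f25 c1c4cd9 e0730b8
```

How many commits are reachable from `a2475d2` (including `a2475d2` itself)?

Walking parent pointers from a2475d2: reachable set = {6065a52, 8bb4f3a, a2475d2}.
That is 3 commits.

3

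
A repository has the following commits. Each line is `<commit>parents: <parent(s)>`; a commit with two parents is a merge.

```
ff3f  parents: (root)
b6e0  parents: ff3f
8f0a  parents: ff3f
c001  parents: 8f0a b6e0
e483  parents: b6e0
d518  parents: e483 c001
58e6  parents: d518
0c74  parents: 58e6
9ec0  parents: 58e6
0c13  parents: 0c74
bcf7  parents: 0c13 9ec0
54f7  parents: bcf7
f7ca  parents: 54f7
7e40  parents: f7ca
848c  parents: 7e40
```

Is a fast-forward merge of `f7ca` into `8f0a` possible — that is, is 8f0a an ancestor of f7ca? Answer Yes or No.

Yes

A fast-forward from 8f0a to f7ca is possible iff 8f0a is an ancestor of f7ca.
Ancestors of f7ca: {0c13, 0c74, 54f7, 58e6, 8f0a, 9ec0, b6e0, bcf7, c001, d518, e483, f7ca, ff3f}.
8f0a is among them, so fast-forward is possible.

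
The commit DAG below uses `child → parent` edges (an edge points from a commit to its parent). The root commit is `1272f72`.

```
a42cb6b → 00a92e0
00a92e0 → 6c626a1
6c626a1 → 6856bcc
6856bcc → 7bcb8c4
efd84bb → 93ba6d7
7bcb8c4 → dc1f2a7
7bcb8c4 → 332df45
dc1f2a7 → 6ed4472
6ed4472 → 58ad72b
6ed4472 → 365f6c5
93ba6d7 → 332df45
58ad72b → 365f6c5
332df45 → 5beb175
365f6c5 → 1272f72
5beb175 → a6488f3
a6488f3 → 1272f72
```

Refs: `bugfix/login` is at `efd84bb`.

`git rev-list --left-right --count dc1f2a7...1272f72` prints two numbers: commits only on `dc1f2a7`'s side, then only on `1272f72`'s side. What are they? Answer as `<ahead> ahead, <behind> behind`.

4 ahead, 0 behind

Reachable from dc1f2a7: {1272f72, 365f6c5, 58ad72b, 6ed4472, dc1f2a7}.
Reachable from 1272f72: {1272f72}.
Only in dc1f2a7's history (ahead): {365f6c5, 58ad72b, 6ed4472, dc1f2a7} — 4.
Only in 1272f72's history (behind): {} — 0.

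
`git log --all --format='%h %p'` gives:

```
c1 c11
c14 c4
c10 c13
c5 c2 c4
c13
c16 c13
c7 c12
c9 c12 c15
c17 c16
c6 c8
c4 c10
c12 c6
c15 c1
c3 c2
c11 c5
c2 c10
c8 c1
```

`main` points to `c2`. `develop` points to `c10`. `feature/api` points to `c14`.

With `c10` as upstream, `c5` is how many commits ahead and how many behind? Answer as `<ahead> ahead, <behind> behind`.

Reachable from c5: {c10, c13, c2, c4, c5}.
Reachable from c10: {c10, c13}.
Only in c5's history (ahead): {c2, c4, c5} — 3.
Only in c10's history (behind): {} — 0.

3 ahead, 0 behind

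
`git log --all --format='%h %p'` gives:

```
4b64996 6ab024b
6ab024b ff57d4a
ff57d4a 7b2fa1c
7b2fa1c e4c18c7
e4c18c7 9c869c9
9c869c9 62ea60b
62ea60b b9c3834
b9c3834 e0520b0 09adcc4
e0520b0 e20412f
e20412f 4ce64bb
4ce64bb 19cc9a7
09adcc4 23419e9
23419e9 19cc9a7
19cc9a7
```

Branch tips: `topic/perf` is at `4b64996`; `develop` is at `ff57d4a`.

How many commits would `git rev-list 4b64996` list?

Walking parent pointers from 4b64996: reachable set = {09adcc4, 19cc9a7, 23419e9, 4b64996, 4ce64bb, 62ea60b, 6ab024b, 7b2fa1c, 9c869c9, b9c3834, e0520b0, e20412f, e4c18c7, ff57d4a}.
That is 14 commits.

14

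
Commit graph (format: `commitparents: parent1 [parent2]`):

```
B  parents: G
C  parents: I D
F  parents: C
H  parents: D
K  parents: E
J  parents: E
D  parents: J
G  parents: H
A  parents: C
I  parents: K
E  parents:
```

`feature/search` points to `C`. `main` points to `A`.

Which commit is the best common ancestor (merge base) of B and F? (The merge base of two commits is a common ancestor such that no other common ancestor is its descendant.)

D

Ancestors of B: {B, D, E, G, H, J}.
Ancestors of F: {C, D, E, F, I, J, K}.
Common ancestors: {D, E, J}.
Among these, D is not an ancestor of any other common ancestor — it is the merge base.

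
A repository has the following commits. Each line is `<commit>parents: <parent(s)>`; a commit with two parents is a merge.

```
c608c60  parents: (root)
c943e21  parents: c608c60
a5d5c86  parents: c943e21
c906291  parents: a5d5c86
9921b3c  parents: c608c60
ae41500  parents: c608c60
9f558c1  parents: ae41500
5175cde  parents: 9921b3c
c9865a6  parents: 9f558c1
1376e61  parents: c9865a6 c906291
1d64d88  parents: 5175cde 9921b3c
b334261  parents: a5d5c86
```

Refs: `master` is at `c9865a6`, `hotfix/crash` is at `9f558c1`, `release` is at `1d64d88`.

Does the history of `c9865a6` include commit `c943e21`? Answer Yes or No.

Ancestors of c9865a6: {9f558c1, ae41500, c608c60, c9865a6}.
c943e21 is not in that set, so it is not an ancestor of c9865a6.

No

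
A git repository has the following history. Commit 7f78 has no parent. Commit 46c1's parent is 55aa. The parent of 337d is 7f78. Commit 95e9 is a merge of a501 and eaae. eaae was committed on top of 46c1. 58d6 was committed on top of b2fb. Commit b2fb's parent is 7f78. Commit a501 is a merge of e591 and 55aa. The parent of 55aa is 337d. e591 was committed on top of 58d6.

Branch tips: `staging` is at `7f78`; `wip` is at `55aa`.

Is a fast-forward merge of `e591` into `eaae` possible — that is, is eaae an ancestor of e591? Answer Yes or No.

A fast-forward from eaae to e591 is possible iff eaae is an ancestor of e591.
Ancestors of e591: {58d6, 7f78, b2fb, e591}.
eaae is not among them, so fast-forward is not possible.

No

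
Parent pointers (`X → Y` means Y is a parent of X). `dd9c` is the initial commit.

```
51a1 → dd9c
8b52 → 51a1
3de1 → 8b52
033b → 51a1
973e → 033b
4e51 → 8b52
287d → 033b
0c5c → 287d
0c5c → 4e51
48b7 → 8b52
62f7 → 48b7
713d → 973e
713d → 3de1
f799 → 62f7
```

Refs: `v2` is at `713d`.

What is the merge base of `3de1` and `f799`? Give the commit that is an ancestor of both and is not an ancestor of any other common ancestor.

Ancestors of 3de1: {3de1, 51a1, 8b52, dd9c}.
Ancestors of f799: {48b7, 51a1, 62f7, 8b52, dd9c, f799}.
Common ancestors: {51a1, 8b52, dd9c}.
Among these, 8b52 is not an ancestor of any other common ancestor — it is the merge base.

8b52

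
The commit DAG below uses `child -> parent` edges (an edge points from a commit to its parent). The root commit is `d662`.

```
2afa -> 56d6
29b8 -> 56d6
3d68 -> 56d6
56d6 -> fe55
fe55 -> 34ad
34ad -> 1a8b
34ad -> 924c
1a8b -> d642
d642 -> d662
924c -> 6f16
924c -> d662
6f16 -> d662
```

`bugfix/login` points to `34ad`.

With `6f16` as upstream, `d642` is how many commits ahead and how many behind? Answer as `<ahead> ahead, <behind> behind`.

1 ahead, 1 behind

Reachable from d642: {d642, d662}.
Reachable from 6f16: {6f16, d662}.
Only in d642's history (ahead): {d642} — 1.
Only in 6f16's history (behind): {6f16} — 1.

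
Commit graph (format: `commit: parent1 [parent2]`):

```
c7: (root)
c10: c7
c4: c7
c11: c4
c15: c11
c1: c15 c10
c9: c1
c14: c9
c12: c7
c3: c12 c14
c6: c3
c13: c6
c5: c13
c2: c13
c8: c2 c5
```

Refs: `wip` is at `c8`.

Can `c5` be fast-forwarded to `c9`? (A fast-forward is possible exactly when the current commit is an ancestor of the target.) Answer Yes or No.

No

A fast-forward from c5 to c9 is possible iff c5 is an ancestor of c9.
Ancestors of c9: {c1, c10, c11, c15, c4, c7, c9}.
c5 is not among them, so fast-forward is not possible.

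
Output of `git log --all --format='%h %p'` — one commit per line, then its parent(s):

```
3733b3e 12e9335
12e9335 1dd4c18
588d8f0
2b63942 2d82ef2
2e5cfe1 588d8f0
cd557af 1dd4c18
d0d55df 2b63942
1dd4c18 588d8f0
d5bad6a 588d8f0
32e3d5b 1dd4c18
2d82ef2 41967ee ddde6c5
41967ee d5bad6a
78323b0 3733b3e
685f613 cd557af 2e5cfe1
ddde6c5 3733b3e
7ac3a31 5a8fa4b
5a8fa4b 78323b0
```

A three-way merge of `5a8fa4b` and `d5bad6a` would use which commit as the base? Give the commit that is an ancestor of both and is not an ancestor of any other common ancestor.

588d8f0

Ancestors of 5a8fa4b: {12e9335, 1dd4c18, 3733b3e, 588d8f0, 5a8fa4b, 78323b0}.
Ancestors of d5bad6a: {588d8f0, d5bad6a}.
Common ancestors: {588d8f0}.
The only common ancestor is 588d8f0, so it is the merge base.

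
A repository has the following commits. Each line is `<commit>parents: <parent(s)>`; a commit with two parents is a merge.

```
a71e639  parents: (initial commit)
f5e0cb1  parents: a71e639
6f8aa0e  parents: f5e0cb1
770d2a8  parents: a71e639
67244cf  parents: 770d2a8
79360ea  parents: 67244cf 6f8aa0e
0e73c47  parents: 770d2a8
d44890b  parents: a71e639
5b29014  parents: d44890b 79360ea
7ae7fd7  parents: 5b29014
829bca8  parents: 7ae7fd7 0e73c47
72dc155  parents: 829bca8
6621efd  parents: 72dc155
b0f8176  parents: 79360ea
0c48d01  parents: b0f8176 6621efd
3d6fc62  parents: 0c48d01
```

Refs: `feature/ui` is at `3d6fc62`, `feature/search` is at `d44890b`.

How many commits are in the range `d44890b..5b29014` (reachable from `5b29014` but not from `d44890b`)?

6

Reachable from 5b29014: {5b29014, 67244cf, 6f8aa0e, 770d2a8, 79360ea, a71e639, d44890b, f5e0cb1}.
Reachable from d44890b: {a71e639, d44890b}.
In 5b29014's history but not d44890b's: {5b29014, 67244cf, 6f8aa0e, 770d2a8, 79360ea, f5e0cb1} — 6 commits.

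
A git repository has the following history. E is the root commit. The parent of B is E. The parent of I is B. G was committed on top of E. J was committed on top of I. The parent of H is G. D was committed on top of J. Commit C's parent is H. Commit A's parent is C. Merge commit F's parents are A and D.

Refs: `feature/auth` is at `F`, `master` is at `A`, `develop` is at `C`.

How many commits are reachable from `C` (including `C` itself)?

4

Walking parent pointers from C: reachable set = {C, E, G, H}.
That is 4 commits.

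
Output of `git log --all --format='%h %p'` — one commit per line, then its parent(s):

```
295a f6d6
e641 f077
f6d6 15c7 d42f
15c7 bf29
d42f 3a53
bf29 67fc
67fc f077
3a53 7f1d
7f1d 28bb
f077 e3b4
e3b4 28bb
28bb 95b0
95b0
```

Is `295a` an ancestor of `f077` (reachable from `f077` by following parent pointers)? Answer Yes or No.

Ancestors of f077: {28bb, 95b0, e3b4, f077}.
295a is not in that set, so it is not an ancestor of f077.

No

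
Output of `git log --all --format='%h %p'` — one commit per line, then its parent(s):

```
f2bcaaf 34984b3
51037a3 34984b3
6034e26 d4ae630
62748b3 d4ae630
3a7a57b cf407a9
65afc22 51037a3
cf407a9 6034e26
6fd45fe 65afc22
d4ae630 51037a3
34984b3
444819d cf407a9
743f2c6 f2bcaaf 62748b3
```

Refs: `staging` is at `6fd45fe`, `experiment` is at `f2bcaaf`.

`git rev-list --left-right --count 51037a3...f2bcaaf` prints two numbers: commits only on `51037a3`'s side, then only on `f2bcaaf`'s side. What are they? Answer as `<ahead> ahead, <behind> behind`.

1 ahead, 1 behind

Reachable from 51037a3: {34984b3, 51037a3}.
Reachable from f2bcaaf: {34984b3, f2bcaaf}.
Only in 51037a3's history (ahead): {51037a3} — 1.
Only in f2bcaaf's history (behind): {f2bcaaf} — 1.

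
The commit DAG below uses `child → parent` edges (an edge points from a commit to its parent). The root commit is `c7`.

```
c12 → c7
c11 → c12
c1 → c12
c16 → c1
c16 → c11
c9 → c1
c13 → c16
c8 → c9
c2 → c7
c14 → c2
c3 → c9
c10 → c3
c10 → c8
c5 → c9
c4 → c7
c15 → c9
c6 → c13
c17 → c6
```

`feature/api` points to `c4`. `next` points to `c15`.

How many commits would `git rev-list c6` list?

Walking parent pointers from c6: reachable set = {c1, c11, c12, c13, c16, c6, c7}.
That is 7 commits.

7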